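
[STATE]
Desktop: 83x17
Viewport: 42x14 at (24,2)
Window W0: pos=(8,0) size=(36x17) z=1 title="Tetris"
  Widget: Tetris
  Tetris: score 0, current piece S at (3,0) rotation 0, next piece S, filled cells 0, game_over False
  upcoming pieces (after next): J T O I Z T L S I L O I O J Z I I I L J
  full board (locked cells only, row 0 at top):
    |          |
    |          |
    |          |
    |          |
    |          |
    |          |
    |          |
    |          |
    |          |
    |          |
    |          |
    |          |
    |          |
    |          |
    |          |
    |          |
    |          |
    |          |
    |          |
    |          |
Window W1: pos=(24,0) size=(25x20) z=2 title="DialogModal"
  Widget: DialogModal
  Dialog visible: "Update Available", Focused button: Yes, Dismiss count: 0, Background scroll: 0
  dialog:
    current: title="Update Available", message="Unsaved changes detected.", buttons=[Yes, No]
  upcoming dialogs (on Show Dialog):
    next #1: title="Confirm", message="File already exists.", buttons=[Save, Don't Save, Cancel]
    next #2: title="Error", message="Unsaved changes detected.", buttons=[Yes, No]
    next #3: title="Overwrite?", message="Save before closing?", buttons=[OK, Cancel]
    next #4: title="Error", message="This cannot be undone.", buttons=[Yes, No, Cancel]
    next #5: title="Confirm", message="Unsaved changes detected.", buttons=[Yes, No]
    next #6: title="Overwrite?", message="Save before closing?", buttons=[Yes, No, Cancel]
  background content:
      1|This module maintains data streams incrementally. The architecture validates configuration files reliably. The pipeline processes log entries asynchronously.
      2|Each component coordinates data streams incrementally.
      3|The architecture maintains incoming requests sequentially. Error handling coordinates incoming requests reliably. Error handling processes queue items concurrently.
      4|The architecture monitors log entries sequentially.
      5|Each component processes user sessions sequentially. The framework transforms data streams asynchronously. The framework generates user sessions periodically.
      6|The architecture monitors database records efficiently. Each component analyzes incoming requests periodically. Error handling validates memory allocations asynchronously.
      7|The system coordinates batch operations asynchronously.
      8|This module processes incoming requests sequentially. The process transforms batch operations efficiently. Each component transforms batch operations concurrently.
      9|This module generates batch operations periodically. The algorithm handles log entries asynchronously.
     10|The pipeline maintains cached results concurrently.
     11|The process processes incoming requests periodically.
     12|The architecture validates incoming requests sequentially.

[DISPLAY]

┠───────────────────────┨                 
┃This module maintains d┃                 
┃Each component coordina┃                 
┃The architecture mainta┃                 
┃The architecture monito┃                 
┃Each component processe┃                 
┃Th┌─────────────────┐to┃                 
┃Th│ Update Available│s ┃                 
┃Th│Unsaved changes d│ i┃                 
┃Th│    [Yes]  No    │ b┃                 
┃Th└─────────────────┘s ┃                 
┃The process processes i┃                 
┃The architecture valida┃                 
┃                       ┃                 


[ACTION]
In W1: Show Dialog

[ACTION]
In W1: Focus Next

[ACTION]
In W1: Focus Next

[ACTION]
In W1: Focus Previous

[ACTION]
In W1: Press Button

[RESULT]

┠───────────────────────┨                 
┃This module maintains d┃                 
┃Each component coordina┃                 
┃The architecture mainta┃                 
┃The architecture monito┃                 
┃Each component processe┃                 
┃The architecture monito┃                 
┃The system coordinates ┃                 
┃This module processes i┃                 
┃This module generates b┃                 
┃The pipeline maintains ┃                 
┃The process processes i┃                 
┃The architecture valida┃                 
┃                       ┃                 


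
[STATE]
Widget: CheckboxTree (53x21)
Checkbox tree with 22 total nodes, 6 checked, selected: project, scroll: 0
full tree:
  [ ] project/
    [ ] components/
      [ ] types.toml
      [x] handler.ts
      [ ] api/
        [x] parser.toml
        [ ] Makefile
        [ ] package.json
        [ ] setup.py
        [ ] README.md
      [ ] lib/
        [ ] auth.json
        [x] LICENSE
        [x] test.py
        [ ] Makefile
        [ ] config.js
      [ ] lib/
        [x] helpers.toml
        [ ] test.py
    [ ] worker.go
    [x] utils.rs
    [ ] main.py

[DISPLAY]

>[-] project/                                        
   [-] components/                                   
     [ ] types.toml                                  
     [x] handler.ts                                  
     [-] api/                                        
       [x] parser.toml                               
       [ ] Makefile                                  
       [ ] package.json                              
       [ ] setup.py                                  
       [ ] README.md                                 
     [-] lib/                                        
       [ ] auth.json                                 
       [x] LICENSE                                   
       [x] test.py                                   
       [ ] Makefile                                  
       [ ] config.js                                 
     [-] lib/                                        
       [x] helpers.toml                              
       [ ] test.py                                   
   [ ] worker.go                                     
   [x] utils.rs                                      


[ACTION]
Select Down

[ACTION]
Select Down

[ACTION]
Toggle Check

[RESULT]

 [-] project/                                        
   [-] components/                                   
>    [x] types.toml                                  
     [x] handler.ts                                  
     [-] api/                                        
       [x] parser.toml                               
       [ ] Makefile                                  
       [ ] package.json                              
       [ ] setup.py                                  
       [ ] README.md                                 
     [-] lib/                                        
       [ ] auth.json                                 
       [x] LICENSE                                   
       [x] test.py                                   
       [ ] Makefile                                  
       [ ] config.js                                 
     [-] lib/                                        
       [x] helpers.toml                              
       [ ] test.py                                   
   [ ] worker.go                                     
   [x] utils.rs                                      


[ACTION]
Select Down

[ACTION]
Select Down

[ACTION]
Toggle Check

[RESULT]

 [-] project/                                        
   [-] components/                                   
     [x] types.toml                                  
     [x] handler.ts                                  
>    [x] api/                                        
       [x] parser.toml                               
       [x] Makefile                                  
       [x] package.json                              
       [x] setup.py                                  
       [x] README.md                                 
     [-] lib/                                        
       [ ] auth.json                                 
       [x] LICENSE                                   
       [x] test.py                                   
       [ ] Makefile                                  
       [ ] config.js                                 
     [-] lib/                                        
       [x] helpers.toml                              
       [ ] test.py                                   
   [ ] worker.go                                     
   [x] utils.rs                                      


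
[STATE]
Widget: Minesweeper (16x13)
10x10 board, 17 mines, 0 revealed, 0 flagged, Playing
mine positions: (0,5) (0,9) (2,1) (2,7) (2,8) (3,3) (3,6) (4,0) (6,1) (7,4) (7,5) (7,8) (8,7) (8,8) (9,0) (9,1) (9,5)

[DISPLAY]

■■■■■■■■■■      
■■■■■■■■■■      
■■■■■■■■■■      
■■■■■■■■■■      
■■■■■■■■■■      
■■■■■■■■■■      
■■■■■■■■■■      
■■■■■■■■■■      
■■■■■■■■■■      
■■■■■■■■■■      
                
                
                


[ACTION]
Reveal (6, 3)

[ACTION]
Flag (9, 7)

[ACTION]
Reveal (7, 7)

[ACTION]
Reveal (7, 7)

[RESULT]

■■■■■■■■■■      
■■■■■■■■■■      
■■■■■■■■■■      
■■■■■■■■■■      
■■■■■■■■■■      
■■■■■■■■■■      
■■■1■■■■■■      
■■■■■■■3■■      
■■■■■■■■■■      
■■■■■■■⚑■■      
                
                
                


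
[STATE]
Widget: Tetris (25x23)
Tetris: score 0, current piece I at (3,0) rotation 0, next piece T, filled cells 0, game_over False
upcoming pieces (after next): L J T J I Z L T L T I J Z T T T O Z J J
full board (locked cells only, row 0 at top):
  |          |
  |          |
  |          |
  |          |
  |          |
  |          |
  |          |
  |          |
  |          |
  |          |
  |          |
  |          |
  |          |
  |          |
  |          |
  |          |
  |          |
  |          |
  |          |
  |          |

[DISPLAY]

   ████   │Next:         
          │ ▒            
          │▒▒▒           
          │              
          │              
          │              
          │Score:        
          │0             
          │              
          │              
          │              
          │              
          │              
          │              
          │              
          │              
          │              
          │              
          │              
          │              
          │              
          │              
          │              


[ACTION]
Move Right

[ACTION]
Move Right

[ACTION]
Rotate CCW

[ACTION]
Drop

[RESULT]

          │Next:         
     █    │ ▒            
     █    │▒▒▒           
     █    │              
     █    │              
          │              
          │Score:        
          │0             
          │              
          │              
          │              
          │              
          │              
          │              
          │              
          │              
          │              
          │              
          │              
          │              
          │              
          │              
          │              


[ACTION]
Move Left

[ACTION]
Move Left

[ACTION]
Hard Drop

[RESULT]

    ▒     │Next:         
   ▒▒▒    │  ▒           
          │▒▒▒           
          │              
          │              
          │              
          │Score:        
          │0             
          │              
          │              
          │              
          │              
          │              
          │              
          │              
          │              
   █      │              
   █      │              
   █      │              
   █      │              
          │              
          │              
          │              


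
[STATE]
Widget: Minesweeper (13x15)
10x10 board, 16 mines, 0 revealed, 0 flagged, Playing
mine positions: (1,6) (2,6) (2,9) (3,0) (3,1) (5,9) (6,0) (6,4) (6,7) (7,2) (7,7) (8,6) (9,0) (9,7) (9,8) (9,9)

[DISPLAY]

■■■■■■■■■■   
■■■■■■■■■■   
■■■■■■■■■■   
■■■■■■■■■■   
■■■■■■■■■■   
■■■■■■■■■■   
■■■■■■■■■■   
■■■■■■■■■■   
■■■■■■■■■■   
■■■■■■■■■■   
             
             
             
             
             


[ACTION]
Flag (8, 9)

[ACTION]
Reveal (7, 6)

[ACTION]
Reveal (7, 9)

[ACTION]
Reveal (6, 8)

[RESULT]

■■■■■■■■■■   
■■■■■■■■■■   
■■■■■■■■■■   
■■■■■■■■■■   
■■■■■■■■■■   
■■■■■■■■■■   
■■■■■■■■31   
■■■■■■3■2    
■■■■■■■■42   
■■■■■■■■■■   
             
             
             
             
             


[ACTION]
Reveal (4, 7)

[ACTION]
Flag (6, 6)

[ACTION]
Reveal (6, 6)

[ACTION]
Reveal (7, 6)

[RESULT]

     1■■■■   
     2■■■■   
221  2■■■■   
■■1  1111■   
■21     1■   
■1 111112■   
■212■■⚑■31   
■■■■■■3■2    
■■■■■■■■42   
■■■■■■■■■■   
             
             
             
             
             


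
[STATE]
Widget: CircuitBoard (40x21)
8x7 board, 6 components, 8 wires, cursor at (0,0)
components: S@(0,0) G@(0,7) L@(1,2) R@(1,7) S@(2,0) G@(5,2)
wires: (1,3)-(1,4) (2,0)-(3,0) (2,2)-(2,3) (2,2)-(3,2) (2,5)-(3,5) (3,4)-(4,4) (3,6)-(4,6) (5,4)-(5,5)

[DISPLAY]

   0 1 2 3 4 5 6 7                      
0  [S]                          G       
                                        
1           L   · ─ ·           R       
                                        
2   S       · ─ ·       ·               
    │       │           │               
3   ·       ·       ·   ·   ·           
                    │       │           
4                   ·       ·           
                                        
5           G       · ─ ·               
                                        
6                                       
Cursor: (0,0)                           
                                        
                                        
                                        
                                        
                                        
                                        


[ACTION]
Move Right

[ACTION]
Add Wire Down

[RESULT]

   0 1 2 3 4 5 6 7                      
0   S  [.]                      G       
        │                               
1       ·   L   · ─ ·           R       
                                        
2   S       · ─ ·       ·               
    │       │           │               
3   ·       ·       ·   ·   ·           
                    │       │           
4                   ·       ·           
                                        
5           G       · ─ ·               
                                        
6                                       
Cursor: (0,1)                           
                                        
                                        
                                        
                                        
                                        
                                        


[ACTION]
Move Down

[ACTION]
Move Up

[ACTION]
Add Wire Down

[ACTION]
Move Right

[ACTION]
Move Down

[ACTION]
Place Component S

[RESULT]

   0 1 2 3 4 5 6 7                      
0   S   ·                       G       
        │                               
1       ·  [S]  · ─ ·           R       
                                        
2   S       · ─ ·       ·               
    │       │           │               
3   ·       ·       ·   ·   ·           
                    │       │           
4                   ·       ·           
                                        
5           G       · ─ ·               
                                        
6                                       
Cursor: (1,2)                           
                                        
                                        
                                        
                                        
                                        
                                        


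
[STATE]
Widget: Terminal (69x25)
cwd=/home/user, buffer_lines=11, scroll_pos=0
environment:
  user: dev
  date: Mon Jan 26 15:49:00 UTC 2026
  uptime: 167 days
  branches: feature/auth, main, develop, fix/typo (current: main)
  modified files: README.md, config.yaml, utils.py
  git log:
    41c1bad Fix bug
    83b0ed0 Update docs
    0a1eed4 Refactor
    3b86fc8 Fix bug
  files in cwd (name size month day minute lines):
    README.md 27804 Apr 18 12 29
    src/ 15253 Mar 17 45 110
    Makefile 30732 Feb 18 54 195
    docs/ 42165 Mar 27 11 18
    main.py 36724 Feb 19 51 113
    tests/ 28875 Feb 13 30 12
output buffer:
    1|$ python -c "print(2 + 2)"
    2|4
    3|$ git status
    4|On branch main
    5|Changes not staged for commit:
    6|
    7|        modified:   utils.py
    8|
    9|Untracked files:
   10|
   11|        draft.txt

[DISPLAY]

$ python -c "print(2 + 2)"                                           
4                                                                    
$ git status                                                         
On branch main                                                       
Changes not staged for commit:                                       
                                                                     
        modified:   utils.py                                         
                                                                     
Untracked files:                                                     
                                                                     
        draft.txt                                                    
$ █                                                                  
                                                                     
                                                                     
                                                                     
                                                                     
                                                                     
                                                                     
                                                                     
                                                                     
                                                                     
                                                                     
                                                                     
                                                                     
                                                                     


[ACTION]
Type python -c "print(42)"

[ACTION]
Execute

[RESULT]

$ python -c "print(2 + 2)"                                           
4                                                                    
$ git status                                                         
On branch main                                                       
Changes not staged for commit:                                       
                                                                     
        modified:   utils.py                                         
                                                                     
Untracked files:                                                     
                                                                     
        draft.txt                                                    
$ python -c "print(42)"                                              
42                                                                   
$ █                                                                  
                                                                     
                                                                     
                                                                     
                                                                     
                                                                     
                                                                     
                                                                     
                                                                     
                                                                     
                                                                     
                                                                     


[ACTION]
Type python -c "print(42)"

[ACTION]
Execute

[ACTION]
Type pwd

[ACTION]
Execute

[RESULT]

$ python -c "print(2 + 2)"                                           
4                                                                    
$ git status                                                         
On branch main                                                       
Changes not staged for commit:                                       
                                                                     
        modified:   utils.py                                         
                                                                     
Untracked files:                                                     
                                                                     
        draft.txt                                                    
$ python -c "print(42)"                                              
42                                                                   
$ python -c "print(42)"                                              
42                                                                   
$ pwd                                                                
/home/user                                                           
$ █                                                                  
                                                                     
                                                                     
                                                                     
                                                                     
                                                                     
                                                                     
                                                                     


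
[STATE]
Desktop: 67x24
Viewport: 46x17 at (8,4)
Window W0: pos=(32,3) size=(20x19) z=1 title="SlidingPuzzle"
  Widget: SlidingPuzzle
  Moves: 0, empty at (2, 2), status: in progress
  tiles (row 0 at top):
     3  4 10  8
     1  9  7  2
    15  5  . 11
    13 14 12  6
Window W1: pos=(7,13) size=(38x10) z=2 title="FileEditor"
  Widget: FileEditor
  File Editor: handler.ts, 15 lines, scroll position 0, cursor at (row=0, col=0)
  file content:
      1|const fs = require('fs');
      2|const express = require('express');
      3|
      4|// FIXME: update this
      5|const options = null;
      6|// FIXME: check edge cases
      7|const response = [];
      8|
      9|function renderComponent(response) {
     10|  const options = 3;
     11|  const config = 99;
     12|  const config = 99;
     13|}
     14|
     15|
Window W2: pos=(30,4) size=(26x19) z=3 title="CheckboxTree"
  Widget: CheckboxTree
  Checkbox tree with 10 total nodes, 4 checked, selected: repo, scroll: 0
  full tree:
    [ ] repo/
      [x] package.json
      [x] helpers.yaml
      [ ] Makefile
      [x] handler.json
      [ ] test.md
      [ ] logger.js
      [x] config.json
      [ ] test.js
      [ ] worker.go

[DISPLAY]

                      ┏━━━━━━━━━━━━━━━━━━━━━━━
                      ┃ CheckboxTree          
                      ┠───────────────────────
                      ┃>[-] repo/             
                      ┃   [x] package.json    
                      ┃   [x] helpers.yaml    
                      ┃   [ ] Makefile        
                      ┃   [x] handler.json    
                      ┃   [ ] test.md         
━━━━━━━━━━━━━━━━━━━━━━┃   [ ] logger.js       
 FileEditor           ┃   [x] config.json     
──────────────────────┃   [ ] test.js         
█onst fs = require('fs┃   [ ] worker.go       
const express = requir┃                       
                      ┃                       
// FIXME: update this ┃                       
const options = null; ┃                       


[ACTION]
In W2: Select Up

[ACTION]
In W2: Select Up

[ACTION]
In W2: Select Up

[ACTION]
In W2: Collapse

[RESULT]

                      ┏━━━━━━━━━━━━━━━━━━━━━━━
                      ┃ CheckboxTree          
                      ┠───────────────────────
                      ┃>[-] repo/             
                      ┃                       
                      ┃                       
                      ┃                       
                      ┃                       
                      ┃                       
━━━━━━━━━━━━━━━━━━━━━━┃                       
 FileEditor           ┃                       
──────────────────────┃                       
█onst fs = require('fs┃                       
const express = requir┃                       
                      ┃                       
// FIXME: update this ┃                       
const options = null; ┃                       


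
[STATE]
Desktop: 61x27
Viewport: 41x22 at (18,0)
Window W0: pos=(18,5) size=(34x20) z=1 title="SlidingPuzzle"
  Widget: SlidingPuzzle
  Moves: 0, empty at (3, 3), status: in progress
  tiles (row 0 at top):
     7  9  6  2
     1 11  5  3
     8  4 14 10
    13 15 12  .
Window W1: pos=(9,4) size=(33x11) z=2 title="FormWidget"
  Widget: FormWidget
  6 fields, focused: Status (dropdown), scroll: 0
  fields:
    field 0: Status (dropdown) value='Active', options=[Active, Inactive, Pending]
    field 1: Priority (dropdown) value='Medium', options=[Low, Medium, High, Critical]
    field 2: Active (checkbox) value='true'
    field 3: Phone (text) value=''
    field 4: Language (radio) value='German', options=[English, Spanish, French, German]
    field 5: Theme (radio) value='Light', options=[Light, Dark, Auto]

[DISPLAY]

                                         
                                         
                                         
                                         
━━━━━━━━━━━━━━━━━━━━━━━┓                 
get                    ┃━━━━━━━━━┓       
───────────────────────┨         ┃       
:     [Active        ▼]┃─────────┨       
ty:   [Medium        ▼]┃         ┃       
:     [x]              ┃         ┃       
      [               ]┃         ┃       
ge:   ( ) English  ( ) ┃         ┃       
      (●) Light  ( ) Da┃         ┃       
                       ┃         ┃       
━━━━━━━━━━━━━━━━━━━━━━━┛         ┃       
┃│ 13 │ 15 │ 12 │    │           ┃       
┃└────┴────┴────┴────┘           ┃       
┃Moves: 0                        ┃       
┃                                ┃       
┃                                ┃       
┃                                ┃       
┃                                ┃       


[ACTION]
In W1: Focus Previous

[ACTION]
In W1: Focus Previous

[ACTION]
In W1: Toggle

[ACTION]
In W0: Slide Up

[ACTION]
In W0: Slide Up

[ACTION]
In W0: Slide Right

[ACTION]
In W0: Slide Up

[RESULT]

                                         
                                         
                                         
                                         
━━━━━━━━━━━━━━━━━━━━━━━┓                 
get                    ┃━━━━━━━━━┓       
───────────────────────┨         ┃       
:     [Active        ▼]┃─────────┨       
ty:   [Medium        ▼]┃         ┃       
:     [x]              ┃         ┃       
      [               ]┃         ┃       
ge:   ( ) English  ( ) ┃         ┃       
      (●) Light  ( ) Da┃         ┃       
                       ┃         ┃       
━━━━━━━━━━━━━━━━━━━━━━━┛         ┃       
┃│ 13 │ 15 │    │ 12 │           ┃       
┃└────┴────┴────┴────┘           ┃       
┃Moves: 1                        ┃       
┃                                ┃       
┃                                ┃       
┃                                ┃       
┃                                ┃       


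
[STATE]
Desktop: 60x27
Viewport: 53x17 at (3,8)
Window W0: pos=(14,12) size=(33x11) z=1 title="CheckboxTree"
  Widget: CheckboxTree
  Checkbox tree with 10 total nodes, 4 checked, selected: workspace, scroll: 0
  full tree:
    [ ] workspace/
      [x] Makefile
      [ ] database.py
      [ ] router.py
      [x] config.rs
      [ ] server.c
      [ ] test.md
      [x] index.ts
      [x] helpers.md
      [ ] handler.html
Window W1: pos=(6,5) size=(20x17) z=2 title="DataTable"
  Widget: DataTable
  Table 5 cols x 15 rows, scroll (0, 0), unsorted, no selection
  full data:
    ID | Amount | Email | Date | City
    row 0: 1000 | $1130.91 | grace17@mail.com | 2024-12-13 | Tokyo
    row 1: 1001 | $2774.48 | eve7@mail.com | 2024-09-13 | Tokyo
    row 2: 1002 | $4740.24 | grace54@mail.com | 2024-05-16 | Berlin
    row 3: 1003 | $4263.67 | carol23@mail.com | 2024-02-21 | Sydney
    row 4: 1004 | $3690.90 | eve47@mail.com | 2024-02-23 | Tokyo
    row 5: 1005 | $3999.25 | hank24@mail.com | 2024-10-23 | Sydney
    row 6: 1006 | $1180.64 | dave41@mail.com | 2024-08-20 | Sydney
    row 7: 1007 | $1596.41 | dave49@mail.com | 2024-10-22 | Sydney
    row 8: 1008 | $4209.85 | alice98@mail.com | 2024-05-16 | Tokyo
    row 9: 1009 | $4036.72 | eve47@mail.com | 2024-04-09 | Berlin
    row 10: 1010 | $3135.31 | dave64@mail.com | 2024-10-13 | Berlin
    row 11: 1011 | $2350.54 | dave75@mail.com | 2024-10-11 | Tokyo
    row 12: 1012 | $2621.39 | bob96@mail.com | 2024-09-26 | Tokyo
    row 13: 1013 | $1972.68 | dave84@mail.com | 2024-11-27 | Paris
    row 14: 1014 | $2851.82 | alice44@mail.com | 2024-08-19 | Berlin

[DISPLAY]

   ┃ID  │Amount  │Emai┃                              
   ┃────┼────────┼────┃                              
   ┃1000│$1130.91│grac┃                              
   ┃1001│$2774.48│eve7┃                              
   ┃1002│$4740.24│grac┃━━━━━━━━━━━━━━━━━━━━┓         
   ┃1003│$4263.67│caro┃ee                  ┃         
   ┃1004│$3690.90│eve4┃────────────────────┨         
   ┃1005│$3999.25│hank┃ace/                ┃         
   ┃1006│$1180.64│dave┃file                ┃         
   ┃1007│$1596.41│dave┃base.py             ┃         
   ┃1008│$4209.85│alic┃er.py               ┃         
   ┃1009│$4036.72│eve4┃ig.rs               ┃         
   ┃1010│$3135.31│dave┃er.c                ┃         
   ┗━━━━━━━━━━━━━━━━━━┛.md                 ┃         
           ┗━━━━━━━━━━━━━━━━━━━━━━━━━━━━━━━┛         
                                                     
                                                     


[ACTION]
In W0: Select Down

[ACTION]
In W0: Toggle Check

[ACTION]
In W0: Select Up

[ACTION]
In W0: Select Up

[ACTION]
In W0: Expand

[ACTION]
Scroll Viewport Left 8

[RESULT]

      ┃ID  │Amount  │Emai┃                           
      ┃────┼────────┼────┃                           
      ┃1000│$1130.91│grac┃                           
      ┃1001│$2774.48│eve7┃                           
      ┃1002│$4740.24│grac┃━━━━━━━━━━━━━━━━━━━━┓      
      ┃1003│$4263.67│caro┃ee                  ┃      
      ┃1004│$3690.90│eve4┃────────────────────┨      
      ┃1005│$3999.25│hank┃ace/                ┃      
      ┃1006│$1180.64│dave┃file                ┃      
      ┃1007│$1596.41│dave┃base.py             ┃      
      ┃1008│$4209.85│alic┃er.py               ┃      
      ┃1009│$4036.72│eve4┃ig.rs               ┃      
      ┃1010│$3135.31│dave┃er.c                ┃      
      ┗━━━━━━━━━━━━━━━━━━┛.md                 ┃      
              ┗━━━━━━━━━━━━━━━━━━━━━━━━━━━━━━━┛      
                                                     
                                                     


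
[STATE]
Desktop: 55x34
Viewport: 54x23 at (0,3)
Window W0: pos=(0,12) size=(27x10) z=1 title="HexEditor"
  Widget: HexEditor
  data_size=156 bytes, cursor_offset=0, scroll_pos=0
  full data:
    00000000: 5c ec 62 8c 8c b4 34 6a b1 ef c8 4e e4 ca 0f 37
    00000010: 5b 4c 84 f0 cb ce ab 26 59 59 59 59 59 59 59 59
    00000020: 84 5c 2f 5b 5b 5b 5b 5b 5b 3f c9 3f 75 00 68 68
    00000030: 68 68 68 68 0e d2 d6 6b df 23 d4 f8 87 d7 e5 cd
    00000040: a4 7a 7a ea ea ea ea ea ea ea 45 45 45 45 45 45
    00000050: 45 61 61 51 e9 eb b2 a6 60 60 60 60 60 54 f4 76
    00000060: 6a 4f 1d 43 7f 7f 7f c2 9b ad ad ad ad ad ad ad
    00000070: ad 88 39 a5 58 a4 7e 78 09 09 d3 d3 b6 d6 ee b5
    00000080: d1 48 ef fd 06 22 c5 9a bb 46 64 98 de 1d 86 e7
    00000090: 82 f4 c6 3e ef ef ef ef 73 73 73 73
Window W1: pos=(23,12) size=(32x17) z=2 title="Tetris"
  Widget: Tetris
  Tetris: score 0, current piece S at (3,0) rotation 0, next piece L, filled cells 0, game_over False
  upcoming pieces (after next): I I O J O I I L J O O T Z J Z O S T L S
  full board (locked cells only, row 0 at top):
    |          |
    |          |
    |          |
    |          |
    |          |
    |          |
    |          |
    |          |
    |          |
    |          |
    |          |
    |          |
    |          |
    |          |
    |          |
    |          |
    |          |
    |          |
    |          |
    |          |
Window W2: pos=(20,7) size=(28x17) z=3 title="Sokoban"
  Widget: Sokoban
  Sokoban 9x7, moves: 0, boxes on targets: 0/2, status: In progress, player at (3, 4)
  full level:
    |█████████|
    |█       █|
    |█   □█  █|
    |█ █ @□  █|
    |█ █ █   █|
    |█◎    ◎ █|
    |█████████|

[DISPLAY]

                                                      
                                                      
                                                      
                                                      
                    ┏━━━━━━━━━━━━━━━━━━━━━━━━━━┓      
                    ┃ Sokoban                  ┃      
                    ┠──────────────────────────┨      
                    ┃█████████                 ┃      
                    ┃█       █                 ┃      
┏━━━━━━━━━━━━━━━━━━━┃█   □█  █                 ┃━━━━━━
┃ HexEditor         ┃█ █ @□  █                 ┃      
┠───────────────────┃█ █ █   █                 ┃──────
┃00000000  5C ec 62 ┃█◎    ◎ █                 ┃      
┃00000010  5b 4c 84 ┃█████████                 ┃      
┃00000020  84 5c 2f ┃Moves: 0  0/2             ┃      
┃00000030  68 68 68 ┃                          ┃      
┃00000040  a4 7a 7a ┃                          ┃      
┃00000050  45 61 61 ┃                          ┃      
┗━━━━━━━━━━━━━━━━━━━┃                          ┃      
                    ┃                          ┃      
                    ┗━━━━━━━━━━━━━━━━━━━━━━━━━━┛      
                       ┃          │                   
                       ┃          │                   


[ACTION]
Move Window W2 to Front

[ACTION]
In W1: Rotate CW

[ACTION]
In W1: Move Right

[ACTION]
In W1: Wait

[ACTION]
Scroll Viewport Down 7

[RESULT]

                    ┃█████████                 ┃      
                    ┃█       █                 ┃      
┏━━━━━━━━━━━━━━━━━━━┃█   □█  █                 ┃━━━━━━
┃ HexEditor         ┃█ █ @□  █                 ┃      
┠───────────────────┃█ █ █   █                 ┃──────
┃00000000  5C ec 62 ┃█◎    ◎ █                 ┃      
┃00000010  5b 4c 84 ┃█████████                 ┃      
┃00000020  84 5c 2f ┃Moves: 0  0/2             ┃      
┃00000030  68 68 68 ┃                          ┃      
┃00000040  a4 7a 7a ┃                          ┃      
┃00000050  45 61 61 ┃                          ┃      
┗━━━━━━━━━━━━━━━━━━━┃                          ┃      
                    ┃                          ┃      
                    ┗━━━━━━━━━━━━━━━━━━━━━━━━━━┛      
                       ┃          │                   
                       ┃          │                   
                       ┃          │                   
                       ┃          │                   
                       ┗━━━━━━━━━━━━━━━━━━━━━━━━━━━━━━
                                                      
                                                      
                                                      
                                                      


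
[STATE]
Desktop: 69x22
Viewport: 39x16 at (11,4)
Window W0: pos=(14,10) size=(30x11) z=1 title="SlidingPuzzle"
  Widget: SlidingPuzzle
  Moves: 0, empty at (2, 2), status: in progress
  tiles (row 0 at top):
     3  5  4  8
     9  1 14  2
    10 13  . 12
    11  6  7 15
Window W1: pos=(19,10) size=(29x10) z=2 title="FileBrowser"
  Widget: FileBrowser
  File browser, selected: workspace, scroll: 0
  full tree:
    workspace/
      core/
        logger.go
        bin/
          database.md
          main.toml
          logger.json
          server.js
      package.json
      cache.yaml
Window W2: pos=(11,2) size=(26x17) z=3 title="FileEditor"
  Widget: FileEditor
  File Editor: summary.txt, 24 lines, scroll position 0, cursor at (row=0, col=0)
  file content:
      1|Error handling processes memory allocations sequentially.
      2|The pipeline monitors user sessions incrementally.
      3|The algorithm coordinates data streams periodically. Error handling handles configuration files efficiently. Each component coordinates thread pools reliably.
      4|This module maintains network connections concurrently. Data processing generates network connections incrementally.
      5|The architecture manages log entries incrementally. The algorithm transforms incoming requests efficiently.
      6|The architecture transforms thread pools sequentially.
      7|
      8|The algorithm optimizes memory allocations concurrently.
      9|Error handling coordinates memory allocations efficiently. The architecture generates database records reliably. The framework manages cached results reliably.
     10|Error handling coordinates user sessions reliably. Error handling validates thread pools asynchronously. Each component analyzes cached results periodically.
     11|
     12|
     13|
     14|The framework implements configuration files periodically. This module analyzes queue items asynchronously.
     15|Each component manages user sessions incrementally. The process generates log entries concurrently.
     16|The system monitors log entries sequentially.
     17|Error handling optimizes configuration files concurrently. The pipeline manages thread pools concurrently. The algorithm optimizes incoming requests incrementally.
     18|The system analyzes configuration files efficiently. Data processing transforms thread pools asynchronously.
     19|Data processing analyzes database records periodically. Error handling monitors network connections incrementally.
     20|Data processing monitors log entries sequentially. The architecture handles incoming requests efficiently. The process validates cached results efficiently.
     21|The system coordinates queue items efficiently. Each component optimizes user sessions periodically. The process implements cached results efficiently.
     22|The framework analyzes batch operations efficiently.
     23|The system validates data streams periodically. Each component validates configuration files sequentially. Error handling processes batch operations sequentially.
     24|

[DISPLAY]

┠────────────────────────┨             
┃█rror handling processe▲┃             
┃The pipeline monitors u█┃             
┃The algorithm coordinat░┃             
┃This module maintains n░┃             
┃The architecture manage░┃             
┃The architecture transf░┃━━━━━━━━━━┓  
┃                       ░┃          ┃  
┃The algorithm optimizes░┃──────────┨  
┃Error handling coordina░┃          ┃  
┃Error handling coordina░┃          ┃  
┃                       ░┃          ┃  
┃                       ░┃          ┃  
┃                       ▼┃          ┃  
┗━━━━━━━━━━━━━━━━━━━━━━━━┛          ┃  
   ┃├───┗━━━━━━━━━━━━━━━━━━━━━━━━━━━┛  


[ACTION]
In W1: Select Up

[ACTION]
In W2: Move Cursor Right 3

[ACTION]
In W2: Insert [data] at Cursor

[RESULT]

┠────────────────────────┨             
┃Errdata█r handling proc▲┃             
┃The pipeline monitors u█┃             
┃The algorithm coordinat░┃             
┃This module maintains n░┃             
┃The architecture manage░┃             
┃The architecture transf░┃━━━━━━━━━━┓  
┃                       ░┃          ┃  
┃The algorithm optimizes░┃──────────┨  
┃Error handling coordina░┃          ┃  
┃Error handling coordina░┃          ┃  
┃                       ░┃          ┃  
┃                       ░┃          ┃  
┃                       ▼┃          ┃  
┗━━━━━━━━━━━━━━━━━━━━━━━━┛          ┃  
   ┃├───┗━━━━━━━━━━━━━━━━━━━━━━━━━━━┛  


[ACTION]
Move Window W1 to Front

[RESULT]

┠────────────────────────┨             
┃Errdata█r handling proc▲┃             
┃The pipeline monitors u█┃             
┃The algorithm coordinat░┃             
┃This module maintains n░┃             
┃The architecture manage░┃             
┃The arc┏━━━━━━━━━━━━━━━━━━━━━━━━━━━┓  
┃       ┃ FileBrowser               ┃  
┃The alg┠───────────────────────────┨  
┃Error h┃> [-] workspace/           ┃  
┃Error h┃    [+] core/              ┃  
┃       ┃    package.json           ┃  
┃       ┃    cache.yaml             ┃  
┃       ┃                           ┃  
┗━━━━━━━┃                           ┃  
   ┃├───┗━━━━━━━━━━━━━━━━━━━━━━━━━━━┛  


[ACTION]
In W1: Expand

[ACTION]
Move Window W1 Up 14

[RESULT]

┠───────┃    [+] core/              ┃  
┃Errdata┃    package.json           ┃  
┃The pip┃    cache.yaml             ┃  
┃The alg┃                           ┃  
┃This mo┃                           ┃  
┃The arc┗━━━━━━━━━━━━━━━━━━━━━━━━━━━┛  
┃The architecture transf░┃━━━━━━┓      
┃                       ░┃      ┃      
┃The algorithm optimizes░┃──────┨      
┃Error handling coordina░┃      ┃      
┃Error handling coordina░┃      ┃      
┃                       ░┃      ┃      
┃                       ░┃      ┃      
┃                       ▼┃      ┃      
┗━━━━━━━━━━━━━━━━━━━━━━━━┛      ┃      
   ┃├────┼────┼────┼────┤       ┃      
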